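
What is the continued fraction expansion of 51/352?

Run the Euclidean algorithm on 51 and 352; the successive quotients are the partial quotients a_0, a_1, ... (each step inverts the fractional part left over by the previous one):
  51 = 0*352 + 51, so a_0 = 0.
  352 = 6*51 + 46, so a_1 = 6.
  51 = 1*46 + 5, so a_2 = 1.
  46 = 9*5 + 1, so a_3 = 9.
  5 = 5*1 + 0, so a_4 = 5.
The remainder reaches 0 after 5 divisions, so the expansion has 5 partial quotients, read off in order.

[0; 6, 1, 9, 5]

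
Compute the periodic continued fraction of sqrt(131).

[11; (2, 4, 11, 4, 2, 22)]

Write x_i = (sqrt(131) + m_i)/d_i with (m_0, d_0) = (0, 1). a_0 = floor(sqrt(131)) = 11, since 11^2 = 121 <= 131 < 144 = 12^2.
Iterate m_{i+1} = d_i*a_i - m_i, d_{i+1} = (131 - m_{i+1}^2)/d_i, a_{i+1} = floor((a_0 + m_{i+1})/d_{i+1}):
  m_1 = 1*11 - 0 = 11, d_1 = (131 - 11^2)/1 = 10/1 = 10, a_1 = floor((11 + 11)/10) = 2.
  m_2 = 10*2 - 11 = 9, d_2 = (131 - 9^2)/10 = 50/10 = 5, a_2 = floor((11 + 9)/5) = 4.
  m_3 = 5*4 - 9 = 11, d_3 = (131 - 11^2)/5 = 10/5 = 2, a_3 = floor((11 + 11)/2) = 11.
  m_4 = 2*11 - 11 = 11, d_4 = (131 - 11^2)/2 = 10/2 = 5, a_4 = floor((11 + 11)/5) = 4.
  m_5 = 5*4 - 11 = 9, d_5 = (131 - 9^2)/5 = 50/5 = 10, a_5 = floor((11 + 9)/10) = 2.
  m_6 = 10*2 - 9 = 11, d_6 = (131 - 11^2)/10 = 10/10 = 1, a_6 = floor((11 + 11)/1) = 22.
  m_7 = 1*22 - 11 = 11, d_7 = (131 - 11^2)/1 = 10/1 = 10: (m_7, d_7) = (m_1, d_1) = (11, 10), so from here the quotients repeat a_1, ..., a_6; the period length is 6.
Hence the expansion of sqrt(131) is a_0 = 11 followed by the repeating block 2, 4, 11, 4, 2, 22 (period 6).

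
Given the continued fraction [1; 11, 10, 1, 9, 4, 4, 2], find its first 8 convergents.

1/1, 12/11, 121/111, 133/122, 1318/1209, 5405/4958, 22938/21041, 51281/47040

Using the convergent recurrence p_i = a_i*p_{i-1} + p_{i-2}, q_i = a_i*q_{i-1} + q_{i-2} with p_{-2}=0, p_{-1}=1, q_{-2}=1, q_{-1}=0:
  i=0: a_0=1, p_0 = 1*1 + 0 = 1, q_0 = 1*0 + 1 = 1.
  i=1: a_1=11, p_1 = 11*1 + 1 = 12, q_1 = 11*1 + 0 = 11.
  i=2: a_2=10, p_2 = 10*12 + 1 = 121, q_2 = 10*11 + 1 = 111.
  i=3: a_3=1, p_3 = 1*121 + 12 = 133, q_3 = 1*111 + 11 = 122.
  i=4: a_4=9, p_4 = 9*133 + 121 = 1318, q_4 = 9*122 + 111 = 1209.
  i=5: a_5=4, p_5 = 4*1318 + 133 = 5405, q_5 = 4*1209 + 122 = 4958.
  i=6: a_6=4, p_6 = 4*5405 + 1318 = 22938, q_6 = 4*4958 + 1209 = 21041.
  i=7: a_7=2, p_7 = 2*22938 + 5405 = 51281, q_7 = 2*21041 + 4958 = 47040.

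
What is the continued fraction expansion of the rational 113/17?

[6; 1, 1, 1, 5]

Run the Euclidean algorithm on 113 and 17; the successive quotients are the partial quotients a_0, a_1, ... (each step inverts the fractional part left over by the previous one):
  113 = 6*17 + 11, so a_0 = 6.
  17 = 1*11 + 6, so a_1 = 1.
  11 = 1*6 + 5, so a_2 = 1.
  6 = 1*5 + 1, so a_3 = 1.
  5 = 5*1 + 0, so a_4 = 5.
The remainder reaches 0 after 5 divisions, so the expansion has 5 partial quotients, read off in order.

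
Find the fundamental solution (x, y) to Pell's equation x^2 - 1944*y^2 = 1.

(x, y) = (485, 11)

First expand sqrt(1944) as a continued fraction. With x_i = (sqrt(1944) + m_i)/d_i and (m_0, d_0) = (0, 1): a_0 = floor(sqrt(1944)) = 44, since 44^2 = 1936 <= 1944 < 2025 = 45^2.
Iterate m_{i+1} = d_i*a_i - m_i, d_{i+1} = (1944 - m_{i+1}^2)/d_i, a_{i+1} = floor((a_0 + m_{i+1})/d_{i+1}):
  m_1 = 1*44 - 0 = 44, d_1 = (1944 - 44^2)/1 = 8/1 = 8, a_1 = floor((44 + 44)/8) = 11.
  m_2 = 8*11 - 44 = 44, d_2 = (1944 - 44^2)/8 = 8/8 = 1, a_2 = floor((44 + 44)/1) = 88.
  m_3 = 1*88 - 44 = 44, d_3 = (1944 - 44^2)/1 = 8/1 = 8: (m_3, d_3) = (m_1, d_1) = (44, 8), so from here the quotients repeat a_1, a_2; the period length is 2.
So sqrt(1944) = [44; (11, 88)] with period length k = 2.
k is even, so the fundamental solution of x^2 - 1944y^2 = 1 is (p_{k-1}, q_{k-1}) = (p_1, q_1); compute convergents through index 1.
Convergents (p_i = a_i*p_{i-1} + p_{i-2}, q_i = a_i*q_{i-1} + q_{i-2} with p_{-2}=0, p_{-1}=1, q_{-2}=1, q_{-1}=0):
  i=0: a_0=44, p_0 = 44*1 + 0 = 44, q_0 = 44*0 + 1 = 1.
  i=1: a_1=11, p_1 = 11*44 + 1 = 485, q_1 = 11*1 + 0 = 11.
Check: 485^2 - 1944*11^2 = 235225 - 235224 = 1, so (x, y) = (485, 11) solves the equation, and by the theorem it is the least positive solution.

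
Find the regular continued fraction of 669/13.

Run the Euclidean algorithm on 669 and 13; the successive quotients are the partial quotients a_0, a_1, ... (each step inverts the fractional part left over by the previous one):
  669 = 51*13 + 6, so a_0 = 51.
  13 = 2*6 + 1, so a_1 = 2.
  6 = 6*1 + 0, so a_2 = 6.
The remainder reaches 0 after 3 divisions, so the expansion has 3 partial quotients, read off in order.

[51; 2, 6]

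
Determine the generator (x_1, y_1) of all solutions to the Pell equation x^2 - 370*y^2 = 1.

(x, y) = (213859, 11118)

First expand sqrt(370) as a continued fraction. With x_i = (sqrt(370) + m_i)/d_i and (m_0, d_0) = (0, 1): a_0 = floor(sqrt(370)) = 19, since 19^2 = 361 <= 370 < 400 = 20^2.
Iterate m_{i+1} = d_i*a_i - m_i, d_{i+1} = (370 - m_{i+1}^2)/d_i, a_{i+1} = floor((a_0 + m_{i+1})/d_{i+1}):
  m_1 = 1*19 - 0 = 19, d_1 = (370 - 19^2)/1 = 9/1 = 9, a_1 = floor((19 + 19)/9) = 4.
  m_2 = 9*4 - 19 = 17, d_2 = (370 - 17^2)/9 = 81/9 = 9, a_2 = floor((19 + 17)/9) = 4.
  m_3 = 9*4 - 17 = 19, d_3 = (370 - 19^2)/9 = 9/9 = 1, a_3 = floor((19 + 19)/1) = 38.
  m_4 = 1*38 - 19 = 19, d_4 = (370 - 19^2)/1 = 9/1 = 9: (m_4, d_4) = (m_1, d_1) = (19, 9), so from here the quotients repeat a_1, ..., a_3; the period length is 3.
So sqrt(370) = [19; (4, 4, 38)] with period length k = 3.
k is odd, so (p_{k-1}, q_{k-1}) only solves x^2 - 370y^2 = -1 and the fundamental solution of x^2 - 370y^2 = 1 is (p_{2k-1}, q_{2k-1}) = (p_5, q_5); compute convergents through index 5, running through the period twice.
Convergents (p_i = a_i*p_{i-1} + p_{i-2}, q_i = a_i*q_{i-1} + q_{i-2} with p_{-2}=0, p_{-1}=1, q_{-2}=1, q_{-1}=0):
  i=0: a_0=19, p_0 = 19*1 + 0 = 19, q_0 = 19*0 + 1 = 1.
  i=1: a_1=4, p_1 = 4*19 + 1 = 77, q_1 = 4*1 + 0 = 4.
  i=2: a_2=4, p_2 = 4*77 + 19 = 327, q_2 = 4*4 + 1 = 17.
  i=3: a_3=38, p_3 = 38*327 + 77 = 12503, q_3 = 38*17 + 4 = 650.
  i=4: a_4=4, p_4 = 4*12503 + 327 = 50339, q_4 = 4*650 + 17 = 2617.
  i=5: a_5=4, p_5 = 4*50339 + 12503 = 213859, q_5 = 4*2617 + 650 = 11118.
Indeed p_2^2 - 370*q_2^2 = 106929 - 106930 = -1, not +1.
Check: 213859^2 - 370*11118^2 = 45735671881 - 45735671880 = 1, so (x, y) = (213859, 11118) solves the equation, and by the theorem it is the least positive solution.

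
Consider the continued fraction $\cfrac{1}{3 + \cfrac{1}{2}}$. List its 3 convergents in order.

Using the convergent recurrence p_i = a_i*p_{i-1} + p_{i-2}, q_i = a_i*q_{i-1} + q_{i-2} with p_{-2}=0, p_{-1}=1, q_{-2}=1, q_{-1}=0:
  i=0: a_0=0, p_0 = 0*1 + 0 = 0, q_0 = 0*0 + 1 = 1.
  i=1: a_1=3, p_1 = 3*0 + 1 = 1, q_1 = 3*1 + 0 = 3.
  i=2: a_2=2, p_2 = 2*1 + 0 = 2, q_2 = 2*3 + 1 = 7.

0/1, 1/3, 2/7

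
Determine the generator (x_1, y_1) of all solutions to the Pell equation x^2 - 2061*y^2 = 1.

(x, y) = (5848201, 128820)

First expand sqrt(2061) as a continued fraction. With x_i = (sqrt(2061) + m_i)/d_i and (m_0, d_0) = (0, 1): a_0 = floor(sqrt(2061)) = 45, since 45^2 = 2025 <= 2061 < 2116 = 46^2.
Iterate m_{i+1} = d_i*a_i - m_i, d_{i+1} = (2061 - m_{i+1}^2)/d_i, a_{i+1} = floor((a_0 + m_{i+1})/d_{i+1}):
  m_1 = 1*45 - 0 = 45, d_1 = (2061 - 45^2)/1 = 36/1 = 36, a_1 = floor((45 + 45)/36) = 2.
  m_2 = 36*2 - 45 = 27, d_2 = (2061 - 27^2)/36 = 1332/36 = 37, a_2 = floor((45 + 27)/37) = 1.
  m_3 = 37*1 - 27 = 10, d_3 = (2061 - 10^2)/37 = 1961/37 = 53, a_3 = floor((45 + 10)/53) = 1.
  m_4 = 53*1 - 10 = 43, d_4 = (2061 - 43^2)/53 = 212/53 = 4, a_4 = floor((45 + 43)/4) = 22.
  m_5 = 4*22 - 43 = 45, d_5 = (2061 - 45^2)/4 = 36/4 = 9, a_5 = floor((45 + 45)/9) = 10.
  m_6 = 9*10 - 45 = 45, d_6 = (2061 - 45^2)/9 = 36/9 = 4, a_6 = floor((45 + 45)/4) = 22.
  m_7 = 4*22 - 45 = 43, d_7 = (2061 - 43^2)/4 = 212/4 = 53, a_7 = floor((45 + 43)/53) = 1.
  m_8 = 53*1 - 43 = 10, d_8 = (2061 - 10^2)/53 = 1961/53 = 37, a_8 = floor((45 + 10)/37) = 1.
  m_9 = 37*1 - 10 = 27, d_9 = (2061 - 27^2)/37 = 1332/37 = 36, a_9 = floor((45 + 27)/36) = 2.
  m_10 = 36*2 - 27 = 45, d_10 = (2061 - 45^2)/36 = 36/36 = 1, a_10 = floor((45 + 45)/1) = 90.
  m_11 = 1*90 - 45 = 45, d_11 = (2061 - 45^2)/1 = 36/1 = 36: (m_11, d_11) = (m_1, d_1) = (45, 36), so from here the quotients repeat a_1, ..., a_10; the period length is 10.
So sqrt(2061) = [45; (2, 1, 1, 22, 10, 22, 1, 1, 2, 90)] with period length k = 10.
k is even, so the fundamental solution of x^2 - 2061y^2 = 1 is (p_{k-1}, q_{k-1}) = (p_9, q_9); compute convergents through index 9.
Convergents (p_i = a_i*p_{i-1} + p_{i-2}, q_i = a_i*q_{i-1} + q_{i-2} with p_{-2}=0, p_{-1}=1, q_{-2}=1, q_{-1}=0):
  i=0: a_0=45, p_0 = 45*1 + 0 = 45, q_0 = 45*0 + 1 = 1.
  i=1: a_1=2, p_1 = 2*45 + 1 = 91, q_1 = 2*1 + 0 = 2.
  i=2: a_2=1, p_2 = 1*91 + 45 = 136, q_2 = 1*2 + 1 = 3.
  i=3: a_3=1, p_3 = 1*136 + 91 = 227, q_3 = 1*3 + 2 = 5.
  i=4: a_4=22, p_4 = 22*227 + 136 = 5130, q_4 = 22*5 + 3 = 113.
  i=5: a_5=10, p_5 = 10*5130 + 227 = 51527, q_5 = 10*113 + 5 = 1135.
  i=6: a_6=22, p_6 = 22*51527 + 5130 = 1138724, q_6 = 22*1135 + 113 = 25083.
  i=7: a_7=1, p_7 = 1*1138724 + 51527 = 1190251, q_7 = 1*25083 + 1135 = 26218.
  i=8: a_8=1, p_8 = 1*1190251 + 1138724 = 2328975, q_8 = 1*26218 + 25083 = 51301.
  i=9: a_9=2, p_9 = 2*2328975 + 1190251 = 5848201, q_9 = 2*51301 + 26218 = 128820.
Check: 5848201^2 - 2061*128820^2 = 34201454936401 - 34201454936400 = 1, so (x, y) = (5848201, 128820) solves the equation, and by the theorem it is the least positive solution.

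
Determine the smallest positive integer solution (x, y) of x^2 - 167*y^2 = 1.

(x, y) = (168, 13)

First expand sqrt(167) as a continued fraction. With x_i = (sqrt(167) + m_i)/d_i and (m_0, d_0) = (0, 1): a_0 = floor(sqrt(167)) = 12, since 12^2 = 144 <= 167 < 169 = 13^2.
Iterate m_{i+1} = d_i*a_i - m_i, d_{i+1} = (167 - m_{i+1}^2)/d_i, a_{i+1} = floor((a_0 + m_{i+1})/d_{i+1}):
  m_1 = 1*12 - 0 = 12, d_1 = (167 - 12^2)/1 = 23/1 = 23, a_1 = floor((12 + 12)/23) = 1.
  m_2 = 23*1 - 12 = 11, d_2 = (167 - 11^2)/23 = 46/23 = 2, a_2 = floor((12 + 11)/2) = 11.
  m_3 = 2*11 - 11 = 11, d_3 = (167 - 11^2)/2 = 46/2 = 23, a_3 = floor((12 + 11)/23) = 1.
  m_4 = 23*1 - 11 = 12, d_4 = (167 - 12^2)/23 = 23/23 = 1, a_4 = floor((12 + 12)/1) = 24.
  m_5 = 1*24 - 12 = 12, d_5 = (167 - 12^2)/1 = 23/1 = 23: (m_5, d_5) = (m_1, d_1) = (12, 23), so from here the quotients repeat a_1, ..., a_4; the period length is 4.
So sqrt(167) = [12; (1, 11, 1, 24)] with period length k = 4.
k is even, so the fundamental solution of x^2 - 167y^2 = 1 is (p_{k-1}, q_{k-1}) = (p_3, q_3); compute convergents through index 3.
Convergents (p_i = a_i*p_{i-1} + p_{i-2}, q_i = a_i*q_{i-1} + q_{i-2} with p_{-2}=0, p_{-1}=1, q_{-2}=1, q_{-1}=0):
  i=0: a_0=12, p_0 = 12*1 + 0 = 12, q_0 = 12*0 + 1 = 1.
  i=1: a_1=1, p_1 = 1*12 + 1 = 13, q_1 = 1*1 + 0 = 1.
  i=2: a_2=11, p_2 = 11*13 + 12 = 155, q_2 = 11*1 + 1 = 12.
  i=3: a_3=1, p_3 = 1*155 + 13 = 168, q_3 = 1*12 + 1 = 13.
Check: 168^2 - 167*13^2 = 28224 - 28223 = 1, so (x, y) = (168, 13) solves the equation, and by the theorem it is the least positive solution.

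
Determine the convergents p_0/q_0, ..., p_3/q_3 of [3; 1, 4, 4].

3/1, 4/1, 19/5, 80/21

Using the convergent recurrence p_i = a_i*p_{i-1} + p_{i-2}, q_i = a_i*q_{i-1} + q_{i-2} with p_{-2}=0, p_{-1}=1, q_{-2}=1, q_{-1}=0:
  i=0: a_0=3, p_0 = 3*1 + 0 = 3, q_0 = 3*0 + 1 = 1.
  i=1: a_1=1, p_1 = 1*3 + 1 = 4, q_1 = 1*1 + 0 = 1.
  i=2: a_2=4, p_2 = 4*4 + 3 = 19, q_2 = 4*1 + 1 = 5.
  i=3: a_3=4, p_3 = 4*19 + 4 = 80, q_3 = 4*5 + 1 = 21.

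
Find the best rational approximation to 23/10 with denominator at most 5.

Expand x = 23/10 as a continued fraction with the Euclidean algorithm:
  23 = 2*10 + 3, so a_0 = 2.
  10 = 3*3 + 1, so a_1 = 3.
  3 = 3*1 + 0, so a_2 = 3.
so x = [2; 3, 3].
Convergents (p_i = a_i*p_{i-1} + p_{i-2}, q_i = a_i*q_{i-1} + q_{i-2} with p_{-2}=0, p_{-1}=1, q_{-2}=1, q_{-1}=0), until the denominator exceeds 5:
  i=0: a_0=2, p_0 = 2*1 + 0 = 2, q_0 = 2*0 + 1 = 1.
  i=1: a_1=3, p_1 = 3*2 + 1 = 7, q_1 = 3*1 + 0 = 3.
  i=2: a_2=3, p_2 = 3*7 + 2 = 23, q_2 = 3*3 + 1 = 10.
q_2 = 10 > 5, so the last convergent with denominator <= 5 is p_1/q_1 = 7/3.
The closest fraction with denominator <= 5 is either p_1/q_1 or the intermediate fraction (k*p_1 + p_0)/(k*q_1 + q_0) with the largest k >= 1 whose denominator stays <= 5; these approach x as k grows, and every other convergent or intermediate fraction in range is farther away.
Largest k: floor((5 - q_0)/q_1) = floor((5 - 1)/3) = 1.
That gives (1*7 + 2)/(1*3 + 1) = 9/4.
Compare the errors: |x - 7/3| = |23*3 - 7*10|/(10*3) = 1/30, and |x - 9/4| = |23*4 - 9*10|/(10*4) = 2/40.
Cross-multiplying, 1*40 = 40 < 60 = 2*30, so 1/30 is smaller: the convergent 7/3 is closer to x than 9/4.

7/3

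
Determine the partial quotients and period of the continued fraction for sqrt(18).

[4; (4, 8)]

Write x_i = (sqrt(18) + m_i)/d_i with (m_0, d_0) = (0, 1). a_0 = floor(sqrt(18)) = 4, since 4^2 = 16 <= 18 < 25 = 5^2.
Iterate m_{i+1} = d_i*a_i - m_i, d_{i+1} = (18 - m_{i+1}^2)/d_i, a_{i+1} = floor((a_0 + m_{i+1})/d_{i+1}):
  m_1 = 1*4 - 0 = 4, d_1 = (18 - 4^2)/1 = 2/1 = 2, a_1 = floor((4 + 4)/2) = 4.
  m_2 = 2*4 - 4 = 4, d_2 = (18 - 4^2)/2 = 2/2 = 1, a_2 = floor((4 + 4)/1) = 8.
  m_3 = 1*8 - 4 = 4, d_3 = (18 - 4^2)/1 = 2/1 = 2: (m_3, d_3) = (m_1, d_1) = (4, 2), so from here the quotients repeat a_1, a_2; the period length is 2.
Hence the expansion of sqrt(18) is a_0 = 4 followed by the repeating block 4, 8 (period 2).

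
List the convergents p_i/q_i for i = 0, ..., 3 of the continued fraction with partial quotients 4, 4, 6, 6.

4/1, 17/4, 106/25, 653/154

Using the convergent recurrence p_i = a_i*p_{i-1} + p_{i-2}, q_i = a_i*q_{i-1} + q_{i-2} with p_{-2}=0, p_{-1}=1, q_{-2}=1, q_{-1}=0:
  i=0: a_0=4, p_0 = 4*1 + 0 = 4, q_0 = 4*0 + 1 = 1.
  i=1: a_1=4, p_1 = 4*4 + 1 = 17, q_1 = 4*1 + 0 = 4.
  i=2: a_2=6, p_2 = 6*17 + 4 = 106, q_2 = 6*4 + 1 = 25.
  i=3: a_3=6, p_3 = 6*106 + 17 = 653, q_3 = 6*25 + 4 = 154.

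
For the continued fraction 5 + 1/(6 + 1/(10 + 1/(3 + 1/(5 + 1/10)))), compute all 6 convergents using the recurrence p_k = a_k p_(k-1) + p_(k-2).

Using the convergent recurrence p_i = a_i*p_{i-1} + p_{i-2}, q_i = a_i*q_{i-1} + q_{i-2} with p_{-2}=0, p_{-1}=1, q_{-2}=1, q_{-1}=0:
  i=0: a_0=5, p_0 = 5*1 + 0 = 5, q_0 = 5*0 + 1 = 1.
  i=1: a_1=6, p_1 = 6*5 + 1 = 31, q_1 = 6*1 + 0 = 6.
  i=2: a_2=10, p_2 = 10*31 + 5 = 315, q_2 = 10*6 + 1 = 61.
  i=3: a_3=3, p_3 = 3*315 + 31 = 976, q_3 = 3*61 + 6 = 189.
  i=4: a_4=5, p_4 = 5*976 + 315 = 5195, q_4 = 5*189 + 61 = 1006.
  i=5: a_5=10, p_5 = 10*5195 + 976 = 52926, q_5 = 10*1006 + 189 = 10249.

5/1, 31/6, 315/61, 976/189, 5195/1006, 52926/10249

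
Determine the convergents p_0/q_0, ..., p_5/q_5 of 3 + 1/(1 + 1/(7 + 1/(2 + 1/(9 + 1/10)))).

3/1, 4/1, 31/8, 66/17, 625/161, 6316/1627

Using the convergent recurrence p_i = a_i*p_{i-1} + p_{i-2}, q_i = a_i*q_{i-1} + q_{i-2} with p_{-2}=0, p_{-1}=1, q_{-2}=1, q_{-1}=0:
  i=0: a_0=3, p_0 = 3*1 + 0 = 3, q_0 = 3*0 + 1 = 1.
  i=1: a_1=1, p_1 = 1*3 + 1 = 4, q_1 = 1*1 + 0 = 1.
  i=2: a_2=7, p_2 = 7*4 + 3 = 31, q_2 = 7*1 + 1 = 8.
  i=3: a_3=2, p_3 = 2*31 + 4 = 66, q_3 = 2*8 + 1 = 17.
  i=4: a_4=9, p_4 = 9*66 + 31 = 625, q_4 = 9*17 + 8 = 161.
  i=5: a_5=10, p_5 = 10*625 + 66 = 6316, q_5 = 10*161 + 17 = 1627.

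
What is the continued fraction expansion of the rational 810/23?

[35; 4, 1, 1, 2]

Run the Euclidean algorithm on 810 and 23; the successive quotients are the partial quotients a_0, a_1, ... (each step inverts the fractional part left over by the previous one):
  810 = 35*23 + 5, so a_0 = 35.
  23 = 4*5 + 3, so a_1 = 4.
  5 = 1*3 + 2, so a_2 = 1.
  3 = 1*2 + 1, so a_3 = 1.
  2 = 2*1 + 0, so a_4 = 2.
The remainder reaches 0 after 5 divisions, so the expansion has 5 partial quotients, read off in order.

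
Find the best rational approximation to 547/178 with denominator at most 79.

Expand x = 547/178 as a continued fraction with the Euclidean algorithm:
  547 = 3*178 + 13, so a_0 = 3.
  178 = 13*13 + 9, so a_1 = 13.
  13 = 1*9 + 4, so a_2 = 1.
  9 = 2*4 + 1, so a_3 = 2.
  4 = 4*1 + 0, so a_4 = 4.
so x = [3; 13, 1, 2, 4].
Convergents (p_i = a_i*p_{i-1} + p_{i-2}, q_i = a_i*q_{i-1} + q_{i-2} with p_{-2}=0, p_{-1}=1, q_{-2}=1, q_{-1}=0), until the denominator exceeds 79:
  i=0: a_0=3, p_0 = 3*1 + 0 = 3, q_0 = 3*0 + 1 = 1.
  i=1: a_1=13, p_1 = 13*3 + 1 = 40, q_1 = 13*1 + 0 = 13.
  i=2: a_2=1, p_2 = 1*40 + 3 = 43, q_2 = 1*13 + 1 = 14.
  i=3: a_3=2, p_3 = 2*43 + 40 = 126, q_3 = 2*14 + 13 = 41.
  i=4: a_4=4, p_4 = 4*126 + 43 = 547, q_4 = 4*41 + 14 = 178.
q_4 = 178 > 79, so the last convergent with denominator <= 79 is p_3/q_3 = 126/41.
The closest fraction with denominator <= 79 is either p_3/q_3 or the intermediate fraction (k*p_3 + p_2)/(k*q_3 + q_2) with the largest k >= 1 whose denominator stays <= 79; these approach x as k grows, and every other convergent or intermediate fraction in range is farther away.
Largest k: floor((79 - q_2)/q_3) = floor((79 - 14)/41) = 1.
That gives (1*126 + 43)/(1*41 + 14) = 169/55.
Compare the errors: |x - 126/41| = |547*41 - 126*178|/(178*41) = 1/7298, and |x - 169/55| = |547*55 - 169*178|/(178*55) = 3/9790.
Cross-multiplying, 1*9790 = 9790 < 21894 = 3*7298, so 1/7298 is smaller: the convergent 126/41 is closer to x than 169/55.

126/41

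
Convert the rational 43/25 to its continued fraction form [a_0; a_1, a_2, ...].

[1; 1, 2, 1, 1, 3]

Run the Euclidean algorithm on 43 and 25; the successive quotients are the partial quotients a_0, a_1, ... (each step inverts the fractional part left over by the previous one):
  43 = 1*25 + 18, so a_0 = 1.
  25 = 1*18 + 7, so a_1 = 1.
  18 = 2*7 + 4, so a_2 = 2.
  7 = 1*4 + 3, so a_3 = 1.
  4 = 1*3 + 1, so a_4 = 1.
  3 = 3*1 + 0, so a_5 = 3.
The remainder reaches 0 after 6 divisions, so the expansion has 6 partial quotients, read off in order.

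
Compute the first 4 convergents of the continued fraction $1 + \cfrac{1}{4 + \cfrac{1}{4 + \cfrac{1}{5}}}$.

Using the convergent recurrence p_i = a_i*p_{i-1} + p_{i-2}, q_i = a_i*q_{i-1} + q_{i-2} with p_{-2}=0, p_{-1}=1, q_{-2}=1, q_{-1}=0:
  i=0: a_0=1, p_0 = 1*1 + 0 = 1, q_0 = 1*0 + 1 = 1.
  i=1: a_1=4, p_1 = 4*1 + 1 = 5, q_1 = 4*1 + 0 = 4.
  i=2: a_2=4, p_2 = 4*5 + 1 = 21, q_2 = 4*4 + 1 = 17.
  i=3: a_3=5, p_3 = 5*21 + 5 = 110, q_3 = 5*17 + 4 = 89.

1/1, 5/4, 21/17, 110/89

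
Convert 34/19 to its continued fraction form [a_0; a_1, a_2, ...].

[1; 1, 3, 1, 3]

Run the Euclidean algorithm on 34 and 19; the successive quotients are the partial quotients a_0, a_1, ... (each step inverts the fractional part left over by the previous one):
  34 = 1*19 + 15, so a_0 = 1.
  19 = 1*15 + 4, so a_1 = 1.
  15 = 3*4 + 3, so a_2 = 3.
  4 = 1*3 + 1, so a_3 = 1.
  3 = 3*1 + 0, so a_4 = 3.
The remainder reaches 0 after 5 divisions, so the expansion has 5 partial quotients, read off in order.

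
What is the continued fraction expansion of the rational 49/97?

Run the Euclidean algorithm on 49 and 97; the successive quotients are the partial quotients a_0, a_1, ... (each step inverts the fractional part left over by the previous one):
  49 = 0*97 + 49, so a_0 = 0.
  97 = 1*49 + 48, so a_1 = 1.
  49 = 1*48 + 1, so a_2 = 1.
  48 = 48*1 + 0, so a_3 = 48.
The remainder reaches 0 after 4 divisions, so the expansion has 4 partial quotients, read off in order.

[0; 1, 1, 48]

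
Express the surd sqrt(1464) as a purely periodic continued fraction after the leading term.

[38; (3, 1, 4, 2, 1, 5, 1, 2, 4, 1, 3, 76)]

Write x_i = (sqrt(1464) + m_i)/d_i with (m_0, d_0) = (0, 1). a_0 = floor(sqrt(1464)) = 38, since 38^2 = 1444 <= 1464 < 1521 = 39^2.
Iterate m_{i+1} = d_i*a_i - m_i, d_{i+1} = (1464 - m_{i+1}^2)/d_i, a_{i+1} = floor((a_0 + m_{i+1})/d_{i+1}):
  m_1 = 1*38 - 0 = 38, d_1 = (1464 - 38^2)/1 = 20/1 = 20, a_1 = floor((38 + 38)/20) = 3.
  m_2 = 20*3 - 38 = 22, d_2 = (1464 - 22^2)/20 = 980/20 = 49, a_2 = floor((38 + 22)/49) = 1.
  m_3 = 49*1 - 22 = 27, d_3 = (1464 - 27^2)/49 = 735/49 = 15, a_3 = floor((38 + 27)/15) = 4.
  m_4 = 15*4 - 27 = 33, d_4 = (1464 - 33^2)/15 = 375/15 = 25, a_4 = floor((38 + 33)/25) = 2.
  m_5 = 25*2 - 33 = 17, d_5 = (1464 - 17^2)/25 = 1175/25 = 47, a_5 = floor((38 + 17)/47) = 1.
  m_6 = 47*1 - 17 = 30, d_6 = (1464 - 30^2)/47 = 564/47 = 12, a_6 = floor((38 + 30)/12) = 5.
  m_7 = 12*5 - 30 = 30, d_7 = (1464 - 30^2)/12 = 564/12 = 47, a_7 = floor((38 + 30)/47) = 1.
  m_8 = 47*1 - 30 = 17, d_8 = (1464 - 17^2)/47 = 1175/47 = 25, a_8 = floor((38 + 17)/25) = 2.
  m_9 = 25*2 - 17 = 33, d_9 = (1464 - 33^2)/25 = 375/25 = 15, a_9 = floor((38 + 33)/15) = 4.
  m_10 = 15*4 - 33 = 27, d_10 = (1464 - 27^2)/15 = 735/15 = 49, a_10 = floor((38 + 27)/49) = 1.
  m_11 = 49*1 - 27 = 22, d_11 = (1464 - 22^2)/49 = 980/49 = 20, a_11 = floor((38 + 22)/20) = 3.
  m_12 = 20*3 - 22 = 38, d_12 = (1464 - 38^2)/20 = 20/20 = 1, a_12 = floor((38 + 38)/1) = 76.
  m_13 = 1*76 - 38 = 38, d_13 = (1464 - 38^2)/1 = 20/1 = 20: (m_13, d_13) = (m_1, d_1) = (38, 20), so from here the quotients repeat a_1, ..., a_12; the period length is 12.
Hence the expansion of sqrt(1464) is a_0 = 38 followed by the repeating block 3, 1, 4, 2, 1, 5, 1, 2, 4, 1, 3, 76 (period 12).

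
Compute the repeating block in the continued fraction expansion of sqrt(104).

[10; (5, 20)]

Write x_i = (sqrt(104) + m_i)/d_i with (m_0, d_0) = (0, 1). a_0 = floor(sqrt(104)) = 10, since 10^2 = 100 <= 104 < 121 = 11^2.
Iterate m_{i+1} = d_i*a_i - m_i, d_{i+1} = (104 - m_{i+1}^2)/d_i, a_{i+1} = floor((a_0 + m_{i+1})/d_{i+1}):
  m_1 = 1*10 - 0 = 10, d_1 = (104 - 10^2)/1 = 4/1 = 4, a_1 = floor((10 + 10)/4) = 5.
  m_2 = 4*5 - 10 = 10, d_2 = (104 - 10^2)/4 = 4/4 = 1, a_2 = floor((10 + 10)/1) = 20.
  m_3 = 1*20 - 10 = 10, d_3 = (104 - 10^2)/1 = 4/1 = 4: (m_3, d_3) = (m_1, d_1) = (10, 4), so from here the quotients repeat a_1, a_2; the period length is 2.
Hence the expansion of sqrt(104) is a_0 = 10 followed by the repeating block 5, 20 (period 2).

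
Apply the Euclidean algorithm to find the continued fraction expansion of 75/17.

[4; 2, 2, 3]

Run the Euclidean algorithm on 75 and 17; the successive quotients are the partial quotients a_0, a_1, ... (each step inverts the fractional part left over by the previous one):
  75 = 4*17 + 7, so a_0 = 4.
  17 = 2*7 + 3, so a_1 = 2.
  7 = 2*3 + 1, so a_2 = 2.
  3 = 3*1 + 0, so a_3 = 3.
The remainder reaches 0 after 4 divisions, so the expansion has 4 partial quotients, read off in order.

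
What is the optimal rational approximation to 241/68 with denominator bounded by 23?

Expand x = 241/68 as a continued fraction with the Euclidean algorithm:
  241 = 3*68 + 37, so a_0 = 3.
  68 = 1*37 + 31, so a_1 = 1.
  37 = 1*31 + 6, so a_2 = 1.
  31 = 5*6 + 1, so a_3 = 5.
  6 = 6*1 + 0, so a_4 = 6.
so x = [3; 1, 1, 5, 6].
Convergents (p_i = a_i*p_{i-1} + p_{i-2}, q_i = a_i*q_{i-1} + q_{i-2} with p_{-2}=0, p_{-1}=1, q_{-2}=1, q_{-1}=0), until the denominator exceeds 23:
  i=0: a_0=3, p_0 = 3*1 + 0 = 3, q_0 = 3*0 + 1 = 1.
  i=1: a_1=1, p_1 = 1*3 + 1 = 4, q_1 = 1*1 + 0 = 1.
  i=2: a_2=1, p_2 = 1*4 + 3 = 7, q_2 = 1*1 + 1 = 2.
  i=3: a_3=5, p_3 = 5*7 + 4 = 39, q_3 = 5*2 + 1 = 11.
  i=4: a_4=6, p_4 = 6*39 + 7 = 241, q_4 = 6*11 + 2 = 68.
q_4 = 68 > 23, so the last convergent with denominator <= 23 is p_3/q_3 = 39/11.
The closest fraction with denominator <= 23 is either p_3/q_3 or the intermediate fraction (k*p_3 + p_2)/(k*q_3 + q_2) with the largest k >= 1 whose denominator stays <= 23; these approach x as k grows, and every other convergent or intermediate fraction in range is farther away.
Largest k: floor((23 - q_2)/q_3) = floor((23 - 2)/11) = 1.
That gives (1*39 + 7)/(1*11 + 2) = 46/13.
Compare the errors: |x - 39/11| = |241*11 - 39*68|/(68*11) = 1/748, and |x - 46/13| = |241*13 - 46*68|/(68*13) = 5/884.
Cross-multiplying, 1*884 = 884 < 3740 = 5*748, so 1/748 is smaller: the convergent 39/11 is closer to x than 46/13.

39/11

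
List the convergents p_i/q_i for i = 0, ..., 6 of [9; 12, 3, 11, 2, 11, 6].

Using the convergent recurrence p_i = a_i*p_{i-1} + p_{i-2}, q_i = a_i*q_{i-1} + q_{i-2} with p_{-2}=0, p_{-1}=1, q_{-2}=1, q_{-1}=0:
  i=0: a_0=9, p_0 = 9*1 + 0 = 9, q_0 = 9*0 + 1 = 1.
  i=1: a_1=12, p_1 = 12*9 + 1 = 109, q_1 = 12*1 + 0 = 12.
  i=2: a_2=3, p_2 = 3*109 + 9 = 336, q_2 = 3*12 + 1 = 37.
  i=3: a_3=11, p_3 = 11*336 + 109 = 3805, q_3 = 11*37 + 12 = 419.
  i=4: a_4=2, p_4 = 2*3805 + 336 = 7946, q_4 = 2*419 + 37 = 875.
  i=5: a_5=11, p_5 = 11*7946 + 3805 = 91211, q_5 = 11*875 + 419 = 10044.
  i=6: a_6=6, p_6 = 6*91211 + 7946 = 555212, q_6 = 6*10044 + 875 = 61139.

9/1, 109/12, 336/37, 3805/419, 7946/875, 91211/10044, 555212/61139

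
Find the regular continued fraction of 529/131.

Run the Euclidean algorithm on 529 and 131; the successive quotients are the partial quotients a_0, a_1, ... (each step inverts the fractional part left over by the previous one):
  529 = 4*131 + 5, so a_0 = 4.
  131 = 26*5 + 1, so a_1 = 26.
  5 = 5*1 + 0, so a_2 = 5.
The remainder reaches 0 after 3 divisions, so the expansion has 3 partial quotients, read off in order.

[4; 26, 5]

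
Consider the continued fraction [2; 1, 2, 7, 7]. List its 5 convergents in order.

2/1, 3/1, 8/3, 59/22, 421/157

Using the convergent recurrence p_i = a_i*p_{i-1} + p_{i-2}, q_i = a_i*q_{i-1} + q_{i-2} with p_{-2}=0, p_{-1}=1, q_{-2}=1, q_{-1}=0:
  i=0: a_0=2, p_0 = 2*1 + 0 = 2, q_0 = 2*0 + 1 = 1.
  i=1: a_1=1, p_1 = 1*2 + 1 = 3, q_1 = 1*1 + 0 = 1.
  i=2: a_2=2, p_2 = 2*3 + 2 = 8, q_2 = 2*1 + 1 = 3.
  i=3: a_3=7, p_3 = 7*8 + 3 = 59, q_3 = 7*3 + 1 = 22.
  i=4: a_4=7, p_4 = 7*59 + 8 = 421, q_4 = 7*22 + 3 = 157.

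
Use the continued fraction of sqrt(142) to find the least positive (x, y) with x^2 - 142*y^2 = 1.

First expand sqrt(142) as a continued fraction. With x_i = (sqrt(142) + m_i)/d_i and (m_0, d_0) = (0, 1): a_0 = floor(sqrt(142)) = 11, since 11^2 = 121 <= 142 < 144 = 12^2.
Iterate m_{i+1} = d_i*a_i - m_i, d_{i+1} = (142 - m_{i+1}^2)/d_i, a_{i+1} = floor((a_0 + m_{i+1})/d_{i+1}):
  m_1 = 1*11 - 0 = 11, d_1 = (142 - 11^2)/1 = 21/1 = 21, a_1 = floor((11 + 11)/21) = 1.
  m_2 = 21*1 - 11 = 10, d_2 = (142 - 10^2)/21 = 42/21 = 2, a_2 = floor((11 + 10)/2) = 10.
  m_3 = 2*10 - 10 = 10, d_3 = (142 - 10^2)/2 = 42/2 = 21, a_3 = floor((11 + 10)/21) = 1.
  m_4 = 21*1 - 10 = 11, d_4 = (142 - 11^2)/21 = 21/21 = 1, a_4 = floor((11 + 11)/1) = 22.
  m_5 = 1*22 - 11 = 11, d_5 = (142 - 11^2)/1 = 21/1 = 21: (m_5, d_5) = (m_1, d_1) = (11, 21), so from here the quotients repeat a_1, ..., a_4; the period length is 4.
So sqrt(142) = [11; (1, 10, 1, 22)] with period length k = 4.
k is even, so the fundamental solution of x^2 - 142y^2 = 1 is (p_{k-1}, q_{k-1}) = (p_3, q_3); compute convergents through index 3.
Convergents (p_i = a_i*p_{i-1} + p_{i-2}, q_i = a_i*q_{i-1} + q_{i-2} with p_{-2}=0, p_{-1}=1, q_{-2}=1, q_{-1}=0):
  i=0: a_0=11, p_0 = 11*1 + 0 = 11, q_0 = 11*0 + 1 = 1.
  i=1: a_1=1, p_1 = 1*11 + 1 = 12, q_1 = 1*1 + 0 = 1.
  i=2: a_2=10, p_2 = 10*12 + 11 = 131, q_2 = 10*1 + 1 = 11.
  i=3: a_3=1, p_3 = 1*131 + 12 = 143, q_3 = 1*11 + 1 = 12.
Check: 143^2 - 142*12^2 = 20449 - 20448 = 1, so (x, y) = (143, 12) solves the equation, and by the theorem it is the least positive solution.

(x, y) = (143, 12)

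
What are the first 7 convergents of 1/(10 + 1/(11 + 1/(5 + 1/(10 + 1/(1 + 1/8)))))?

Using the convergent recurrence p_i = a_i*p_{i-1} + p_{i-2}, q_i = a_i*q_{i-1} + q_{i-2} with p_{-2}=0, p_{-1}=1, q_{-2}=1, q_{-1}=0:
  i=0: a_0=0, p_0 = 0*1 + 0 = 0, q_0 = 0*0 + 1 = 1.
  i=1: a_1=10, p_1 = 10*0 + 1 = 1, q_1 = 10*1 + 0 = 10.
  i=2: a_2=11, p_2 = 11*1 + 0 = 11, q_2 = 11*10 + 1 = 111.
  i=3: a_3=5, p_3 = 5*11 + 1 = 56, q_3 = 5*111 + 10 = 565.
  i=4: a_4=10, p_4 = 10*56 + 11 = 571, q_4 = 10*565 + 111 = 5761.
  i=5: a_5=1, p_5 = 1*571 + 56 = 627, q_5 = 1*5761 + 565 = 6326.
  i=6: a_6=8, p_6 = 8*627 + 571 = 5587, q_6 = 8*6326 + 5761 = 56369.

0/1, 1/10, 11/111, 56/565, 571/5761, 627/6326, 5587/56369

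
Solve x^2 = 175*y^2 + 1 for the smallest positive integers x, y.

First expand sqrt(175) as a continued fraction. With x_i = (sqrt(175) + m_i)/d_i and (m_0, d_0) = (0, 1): a_0 = floor(sqrt(175)) = 13, since 13^2 = 169 <= 175 < 196 = 14^2.
Iterate m_{i+1} = d_i*a_i - m_i, d_{i+1} = (175 - m_{i+1}^2)/d_i, a_{i+1} = floor((a_0 + m_{i+1})/d_{i+1}):
  m_1 = 1*13 - 0 = 13, d_1 = (175 - 13^2)/1 = 6/1 = 6, a_1 = floor((13 + 13)/6) = 4.
  m_2 = 6*4 - 13 = 11, d_2 = (175 - 11^2)/6 = 54/6 = 9, a_2 = floor((13 + 11)/9) = 2.
  m_3 = 9*2 - 11 = 7, d_3 = (175 - 7^2)/9 = 126/9 = 14, a_3 = floor((13 + 7)/14) = 1.
  m_4 = 14*1 - 7 = 7, d_4 = (175 - 7^2)/14 = 126/14 = 9, a_4 = floor((13 + 7)/9) = 2.
  m_5 = 9*2 - 7 = 11, d_5 = (175 - 11^2)/9 = 54/9 = 6, a_5 = floor((13 + 11)/6) = 4.
  m_6 = 6*4 - 11 = 13, d_6 = (175 - 13^2)/6 = 6/6 = 1, a_6 = floor((13 + 13)/1) = 26.
  m_7 = 1*26 - 13 = 13, d_7 = (175 - 13^2)/1 = 6/1 = 6: (m_7, d_7) = (m_1, d_1) = (13, 6), so from here the quotients repeat a_1, ..., a_6; the period length is 6.
So sqrt(175) = [13; (4, 2, 1, 2, 4, 26)] with period length k = 6.
k is even, so the fundamental solution of x^2 - 175y^2 = 1 is (p_{k-1}, q_{k-1}) = (p_5, q_5); compute convergents through index 5.
Convergents (p_i = a_i*p_{i-1} + p_{i-2}, q_i = a_i*q_{i-1} + q_{i-2} with p_{-2}=0, p_{-1}=1, q_{-2}=1, q_{-1}=0):
  i=0: a_0=13, p_0 = 13*1 + 0 = 13, q_0 = 13*0 + 1 = 1.
  i=1: a_1=4, p_1 = 4*13 + 1 = 53, q_1 = 4*1 + 0 = 4.
  i=2: a_2=2, p_2 = 2*53 + 13 = 119, q_2 = 2*4 + 1 = 9.
  i=3: a_3=1, p_3 = 1*119 + 53 = 172, q_3 = 1*9 + 4 = 13.
  i=4: a_4=2, p_4 = 2*172 + 119 = 463, q_4 = 2*13 + 9 = 35.
  i=5: a_5=4, p_5 = 4*463 + 172 = 2024, q_5 = 4*35 + 13 = 153.
Check: 2024^2 - 175*153^2 = 4096576 - 4096575 = 1, so (x, y) = (2024, 153) solves the equation, and by the theorem it is the least positive solution.

(x, y) = (2024, 153)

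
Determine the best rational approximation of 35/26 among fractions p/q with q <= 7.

Expand x = 35/26 as a continued fraction with the Euclidean algorithm:
  35 = 1*26 + 9, so a_0 = 1.
  26 = 2*9 + 8, so a_1 = 2.
  9 = 1*8 + 1, so a_2 = 1.
  8 = 8*1 + 0, so a_3 = 8.
so x = [1; 2, 1, 8].
Convergents (p_i = a_i*p_{i-1} + p_{i-2}, q_i = a_i*q_{i-1} + q_{i-2} with p_{-2}=0, p_{-1}=1, q_{-2}=1, q_{-1}=0), until the denominator exceeds 7:
  i=0: a_0=1, p_0 = 1*1 + 0 = 1, q_0 = 1*0 + 1 = 1.
  i=1: a_1=2, p_1 = 2*1 + 1 = 3, q_1 = 2*1 + 0 = 2.
  i=2: a_2=1, p_2 = 1*3 + 1 = 4, q_2 = 1*2 + 1 = 3.
  i=3: a_3=8, p_3 = 8*4 + 3 = 35, q_3 = 8*3 + 2 = 26.
q_3 = 26 > 7, so the last convergent with denominator <= 7 is p_2/q_2 = 4/3.
The closest fraction with denominator <= 7 is either p_2/q_2 or the intermediate fraction (k*p_2 + p_1)/(k*q_2 + q_1) with the largest k >= 1 whose denominator stays <= 7; these approach x as k grows, and every other convergent or intermediate fraction in range is farther away.
Largest k: floor((7 - q_1)/q_2) = floor((7 - 2)/3) = 1.
That gives (1*4 + 3)/(1*3 + 2) = 7/5.
Compare the errors: |x - 4/3| = |35*3 - 4*26|/(26*3) = 1/78, and |x - 7/5| = |35*5 - 7*26|/(26*5) = 7/130.
Cross-multiplying, 1*130 = 130 < 546 = 7*78, so 1/78 is smaller: the convergent 4/3 is closer to x than 7/5.

4/3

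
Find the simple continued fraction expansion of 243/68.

[3; 1, 1, 2, 1, 9]

Run the Euclidean algorithm on 243 and 68; the successive quotients are the partial quotients a_0, a_1, ... (each step inverts the fractional part left over by the previous one):
  243 = 3*68 + 39, so a_0 = 3.
  68 = 1*39 + 29, so a_1 = 1.
  39 = 1*29 + 10, so a_2 = 1.
  29 = 2*10 + 9, so a_3 = 2.
  10 = 1*9 + 1, so a_4 = 1.
  9 = 9*1 + 0, so a_5 = 9.
The remainder reaches 0 after 6 divisions, so the expansion has 6 partial quotients, read off in order.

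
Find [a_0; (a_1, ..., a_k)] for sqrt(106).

[10; (3, 2, 1, 1, 1, 1, 2, 3, 20)]

Write x_i = (sqrt(106) + m_i)/d_i with (m_0, d_0) = (0, 1). a_0 = floor(sqrt(106)) = 10, since 10^2 = 100 <= 106 < 121 = 11^2.
Iterate m_{i+1} = d_i*a_i - m_i, d_{i+1} = (106 - m_{i+1}^2)/d_i, a_{i+1} = floor((a_0 + m_{i+1})/d_{i+1}):
  m_1 = 1*10 - 0 = 10, d_1 = (106 - 10^2)/1 = 6/1 = 6, a_1 = floor((10 + 10)/6) = 3.
  m_2 = 6*3 - 10 = 8, d_2 = (106 - 8^2)/6 = 42/6 = 7, a_2 = floor((10 + 8)/7) = 2.
  m_3 = 7*2 - 8 = 6, d_3 = (106 - 6^2)/7 = 70/7 = 10, a_3 = floor((10 + 6)/10) = 1.
  m_4 = 10*1 - 6 = 4, d_4 = (106 - 4^2)/10 = 90/10 = 9, a_4 = floor((10 + 4)/9) = 1.
  m_5 = 9*1 - 4 = 5, d_5 = (106 - 5^2)/9 = 81/9 = 9, a_5 = floor((10 + 5)/9) = 1.
  m_6 = 9*1 - 5 = 4, d_6 = (106 - 4^2)/9 = 90/9 = 10, a_6 = floor((10 + 4)/10) = 1.
  m_7 = 10*1 - 4 = 6, d_7 = (106 - 6^2)/10 = 70/10 = 7, a_7 = floor((10 + 6)/7) = 2.
  m_8 = 7*2 - 6 = 8, d_8 = (106 - 8^2)/7 = 42/7 = 6, a_8 = floor((10 + 8)/6) = 3.
  m_9 = 6*3 - 8 = 10, d_9 = (106 - 10^2)/6 = 6/6 = 1, a_9 = floor((10 + 10)/1) = 20.
  m_10 = 1*20 - 10 = 10, d_10 = (106 - 10^2)/1 = 6/1 = 6: (m_10, d_10) = (m_1, d_1) = (10, 6), so from here the quotients repeat a_1, ..., a_9; the period length is 9.
Hence the expansion of sqrt(106) is a_0 = 10 followed by the repeating block 3, 2, 1, 1, 1, 1, 2, 3, 20 (period 9).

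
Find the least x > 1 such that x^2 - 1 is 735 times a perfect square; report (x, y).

(x, y) = (244, 9)

First expand sqrt(735) as a continued fraction. With x_i = (sqrt(735) + m_i)/d_i and (m_0, d_0) = (0, 1): a_0 = floor(sqrt(735)) = 27, since 27^2 = 729 <= 735 < 784 = 28^2.
Iterate m_{i+1} = d_i*a_i - m_i, d_{i+1} = (735 - m_{i+1}^2)/d_i, a_{i+1} = floor((a_0 + m_{i+1})/d_{i+1}):
  m_1 = 1*27 - 0 = 27, d_1 = (735 - 27^2)/1 = 6/1 = 6, a_1 = floor((27 + 27)/6) = 9.
  m_2 = 6*9 - 27 = 27, d_2 = (735 - 27^2)/6 = 6/6 = 1, a_2 = floor((27 + 27)/1) = 54.
  m_3 = 1*54 - 27 = 27, d_3 = (735 - 27^2)/1 = 6/1 = 6: (m_3, d_3) = (m_1, d_1) = (27, 6), so from here the quotients repeat a_1, a_2; the period length is 2.
So sqrt(735) = [27; (9, 54)] with period length k = 2.
k is even, so the fundamental solution of x^2 - 735y^2 = 1 is (p_{k-1}, q_{k-1}) = (p_1, q_1); compute convergents through index 1.
Convergents (p_i = a_i*p_{i-1} + p_{i-2}, q_i = a_i*q_{i-1} + q_{i-2} with p_{-2}=0, p_{-1}=1, q_{-2}=1, q_{-1}=0):
  i=0: a_0=27, p_0 = 27*1 + 0 = 27, q_0 = 27*0 + 1 = 1.
  i=1: a_1=9, p_1 = 9*27 + 1 = 244, q_1 = 9*1 + 0 = 9.
Check: 244^2 - 735*9^2 = 59536 - 59535 = 1, so (x, y) = (244, 9) solves the equation, and by the theorem it is the least positive solution.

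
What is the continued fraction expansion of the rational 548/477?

[1; 6, 1, 2, 1, 1, 4, 2]

Run the Euclidean algorithm on 548 and 477; the successive quotients are the partial quotients a_0, a_1, ... (each step inverts the fractional part left over by the previous one):
  548 = 1*477 + 71, so a_0 = 1.
  477 = 6*71 + 51, so a_1 = 6.
  71 = 1*51 + 20, so a_2 = 1.
  51 = 2*20 + 11, so a_3 = 2.
  20 = 1*11 + 9, so a_4 = 1.
  11 = 1*9 + 2, so a_5 = 1.
  9 = 4*2 + 1, so a_6 = 4.
  2 = 2*1 + 0, so a_7 = 2.
The remainder reaches 0 after 8 divisions, so the expansion has 8 partial quotients, read off in order.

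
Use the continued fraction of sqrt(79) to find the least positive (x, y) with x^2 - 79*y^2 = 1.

First expand sqrt(79) as a continued fraction. With x_i = (sqrt(79) + m_i)/d_i and (m_0, d_0) = (0, 1): a_0 = floor(sqrt(79)) = 8, since 8^2 = 64 <= 79 < 81 = 9^2.
Iterate m_{i+1} = d_i*a_i - m_i, d_{i+1} = (79 - m_{i+1}^2)/d_i, a_{i+1} = floor((a_0 + m_{i+1})/d_{i+1}):
  m_1 = 1*8 - 0 = 8, d_1 = (79 - 8^2)/1 = 15/1 = 15, a_1 = floor((8 + 8)/15) = 1.
  m_2 = 15*1 - 8 = 7, d_2 = (79 - 7^2)/15 = 30/15 = 2, a_2 = floor((8 + 7)/2) = 7.
  m_3 = 2*7 - 7 = 7, d_3 = (79 - 7^2)/2 = 30/2 = 15, a_3 = floor((8 + 7)/15) = 1.
  m_4 = 15*1 - 7 = 8, d_4 = (79 - 8^2)/15 = 15/15 = 1, a_4 = floor((8 + 8)/1) = 16.
  m_5 = 1*16 - 8 = 8, d_5 = (79 - 8^2)/1 = 15/1 = 15: (m_5, d_5) = (m_1, d_1) = (8, 15), so from here the quotients repeat a_1, ..., a_4; the period length is 4.
So sqrt(79) = [8; (1, 7, 1, 16)] with period length k = 4.
k is even, so the fundamental solution of x^2 - 79y^2 = 1 is (p_{k-1}, q_{k-1}) = (p_3, q_3); compute convergents through index 3.
Convergents (p_i = a_i*p_{i-1} + p_{i-2}, q_i = a_i*q_{i-1} + q_{i-2} with p_{-2}=0, p_{-1}=1, q_{-2}=1, q_{-1}=0):
  i=0: a_0=8, p_0 = 8*1 + 0 = 8, q_0 = 8*0 + 1 = 1.
  i=1: a_1=1, p_1 = 1*8 + 1 = 9, q_1 = 1*1 + 0 = 1.
  i=2: a_2=7, p_2 = 7*9 + 8 = 71, q_2 = 7*1 + 1 = 8.
  i=3: a_3=1, p_3 = 1*71 + 9 = 80, q_3 = 1*8 + 1 = 9.
Check: 80^2 - 79*9^2 = 6400 - 6399 = 1, so (x, y) = (80, 9) solves the equation, and by the theorem it is the least positive solution.

(x, y) = (80, 9)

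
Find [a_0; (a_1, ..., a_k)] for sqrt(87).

[9; (3, 18)]

Write x_i = (sqrt(87) + m_i)/d_i with (m_0, d_0) = (0, 1). a_0 = floor(sqrt(87)) = 9, since 9^2 = 81 <= 87 < 100 = 10^2.
Iterate m_{i+1} = d_i*a_i - m_i, d_{i+1} = (87 - m_{i+1}^2)/d_i, a_{i+1} = floor((a_0 + m_{i+1})/d_{i+1}):
  m_1 = 1*9 - 0 = 9, d_1 = (87 - 9^2)/1 = 6/1 = 6, a_1 = floor((9 + 9)/6) = 3.
  m_2 = 6*3 - 9 = 9, d_2 = (87 - 9^2)/6 = 6/6 = 1, a_2 = floor((9 + 9)/1) = 18.
  m_3 = 1*18 - 9 = 9, d_3 = (87 - 9^2)/1 = 6/1 = 6: (m_3, d_3) = (m_1, d_1) = (9, 6), so from here the quotients repeat a_1, a_2; the period length is 2.
Hence the expansion of sqrt(87) is a_0 = 9 followed by the repeating block 3, 18 (period 2).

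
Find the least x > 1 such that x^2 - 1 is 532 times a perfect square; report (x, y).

(x, y) = (2588599, 112230)

First expand sqrt(532) as a continued fraction. With x_i = (sqrt(532) + m_i)/d_i and (m_0, d_0) = (0, 1): a_0 = floor(sqrt(532)) = 23, since 23^2 = 529 <= 532 < 576 = 24^2.
Iterate m_{i+1} = d_i*a_i - m_i, d_{i+1} = (532 - m_{i+1}^2)/d_i, a_{i+1} = floor((a_0 + m_{i+1})/d_{i+1}):
  m_1 = 1*23 - 0 = 23, d_1 = (532 - 23^2)/1 = 3/1 = 3, a_1 = floor((23 + 23)/3) = 15.
  m_2 = 3*15 - 23 = 22, d_2 = (532 - 22^2)/3 = 48/3 = 16, a_2 = floor((23 + 22)/16) = 2.
  m_3 = 16*2 - 22 = 10, d_3 = (532 - 10^2)/16 = 432/16 = 27, a_3 = floor((23 + 10)/27) = 1.
  m_4 = 27*1 - 10 = 17, d_4 = (532 - 17^2)/27 = 243/27 = 9, a_4 = floor((23 + 17)/9) = 4.
  m_5 = 9*4 - 17 = 19, d_5 = (532 - 19^2)/9 = 171/9 = 19, a_5 = floor((23 + 19)/19) = 2.
  m_6 = 19*2 - 19 = 19, d_6 = (532 - 19^2)/19 = 171/19 = 9, a_6 = floor((23 + 19)/9) = 4.
  m_7 = 9*4 - 19 = 17, d_7 = (532 - 17^2)/9 = 243/9 = 27, a_7 = floor((23 + 17)/27) = 1.
  m_8 = 27*1 - 17 = 10, d_8 = (532 - 10^2)/27 = 432/27 = 16, a_8 = floor((23 + 10)/16) = 2.
  m_9 = 16*2 - 10 = 22, d_9 = (532 - 22^2)/16 = 48/16 = 3, a_9 = floor((23 + 22)/3) = 15.
  m_10 = 3*15 - 22 = 23, d_10 = (532 - 23^2)/3 = 3/3 = 1, a_10 = floor((23 + 23)/1) = 46.
  m_11 = 1*46 - 23 = 23, d_11 = (532 - 23^2)/1 = 3/1 = 3: (m_11, d_11) = (m_1, d_1) = (23, 3), so from here the quotients repeat a_1, ..., a_10; the period length is 10.
So sqrt(532) = [23; (15, 2, 1, 4, 2, 4, 1, 2, 15, 46)] with period length k = 10.
k is even, so the fundamental solution of x^2 - 532y^2 = 1 is (p_{k-1}, q_{k-1}) = (p_9, q_9); compute convergents through index 9.
Convergents (p_i = a_i*p_{i-1} + p_{i-2}, q_i = a_i*q_{i-1} + q_{i-2} with p_{-2}=0, p_{-1}=1, q_{-2}=1, q_{-1}=0):
  i=0: a_0=23, p_0 = 23*1 + 0 = 23, q_0 = 23*0 + 1 = 1.
  i=1: a_1=15, p_1 = 15*23 + 1 = 346, q_1 = 15*1 + 0 = 15.
  i=2: a_2=2, p_2 = 2*346 + 23 = 715, q_2 = 2*15 + 1 = 31.
  i=3: a_3=1, p_3 = 1*715 + 346 = 1061, q_3 = 1*31 + 15 = 46.
  i=4: a_4=4, p_4 = 4*1061 + 715 = 4959, q_4 = 4*46 + 31 = 215.
  i=5: a_5=2, p_5 = 2*4959 + 1061 = 10979, q_5 = 2*215 + 46 = 476.
  i=6: a_6=4, p_6 = 4*10979 + 4959 = 48875, q_6 = 4*476 + 215 = 2119.
  i=7: a_7=1, p_7 = 1*48875 + 10979 = 59854, q_7 = 1*2119 + 476 = 2595.
  i=8: a_8=2, p_8 = 2*59854 + 48875 = 168583, q_8 = 2*2595 + 2119 = 7309.
  i=9: a_9=15, p_9 = 15*168583 + 59854 = 2588599, q_9 = 15*7309 + 2595 = 112230.
Check: 2588599^2 - 532*112230^2 = 6700844782801 - 6700844782800 = 1, so (x, y) = (2588599, 112230) solves the equation, and by the theorem it is the least positive solution.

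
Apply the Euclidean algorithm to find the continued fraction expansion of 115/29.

[3; 1, 28]

Run the Euclidean algorithm on 115 and 29; the successive quotients are the partial quotients a_0, a_1, ... (each step inverts the fractional part left over by the previous one):
  115 = 3*29 + 28, so a_0 = 3.
  29 = 1*28 + 1, so a_1 = 1.
  28 = 28*1 + 0, so a_2 = 28.
The remainder reaches 0 after 3 divisions, so the expansion has 3 partial quotients, read off in order.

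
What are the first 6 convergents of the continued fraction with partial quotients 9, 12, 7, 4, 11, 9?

Using the convergent recurrence p_i = a_i*p_{i-1} + p_{i-2}, q_i = a_i*q_{i-1} + q_{i-2} with p_{-2}=0, p_{-1}=1, q_{-2}=1, q_{-1}=0:
  i=0: a_0=9, p_0 = 9*1 + 0 = 9, q_0 = 9*0 + 1 = 1.
  i=1: a_1=12, p_1 = 12*9 + 1 = 109, q_1 = 12*1 + 0 = 12.
  i=2: a_2=7, p_2 = 7*109 + 9 = 772, q_2 = 7*12 + 1 = 85.
  i=3: a_3=4, p_3 = 4*772 + 109 = 3197, q_3 = 4*85 + 12 = 352.
  i=4: a_4=11, p_4 = 11*3197 + 772 = 35939, q_4 = 11*352 + 85 = 3957.
  i=5: a_5=9, p_5 = 9*35939 + 3197 = 326648, q_5 = 9*3957 + 352 = 35965.

9/1, 109/12, 772/85, 3197/352, 35939/3957, 326648/35965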